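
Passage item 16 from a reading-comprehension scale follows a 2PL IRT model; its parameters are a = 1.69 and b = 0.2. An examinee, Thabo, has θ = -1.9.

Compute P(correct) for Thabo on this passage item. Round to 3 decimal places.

P(θ) = 1 / (1 + exp(−a(θ − b)))
Exponent: 1.69 × (-1.9 − 0.2) = -3.5490
1/(1 + e^{3.5490}) = 0.0279

0.028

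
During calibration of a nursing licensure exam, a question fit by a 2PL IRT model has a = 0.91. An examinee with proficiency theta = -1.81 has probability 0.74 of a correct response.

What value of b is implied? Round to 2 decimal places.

-2.96

P(theta) = 1 / (1 + exp(−a(theta − b)))
logit(0.74) = ln(0.74/0.26) = 1.0460
b = theta − logit/(a) = -1.81 − 1.0460/0.9100 = -2.9594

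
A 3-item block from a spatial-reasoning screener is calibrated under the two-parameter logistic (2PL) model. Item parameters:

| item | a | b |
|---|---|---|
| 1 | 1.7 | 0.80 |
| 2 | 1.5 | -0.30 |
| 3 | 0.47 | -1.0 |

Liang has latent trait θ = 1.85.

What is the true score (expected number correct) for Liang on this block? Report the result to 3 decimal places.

P(θ) = 1 / (1 + exp(−a(θ − b)))
P_1 = 1/(1+e^{-1.7850}) = 0.8563
P_2 = 1/(1+e^{-3.2250}) = 0.9618
P_3 = 1/(1+e^{-1.3395}) = 0.7924
E[score] = 0.8563 + 0.9618 + 0.7924 = 2.6105

2.610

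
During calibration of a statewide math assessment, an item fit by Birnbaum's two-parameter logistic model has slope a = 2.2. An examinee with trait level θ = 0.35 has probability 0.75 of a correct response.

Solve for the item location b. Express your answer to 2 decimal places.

-0.15

P(θ) = 1 / (1 + exp(−a(θ − b)))
logit(0.75) = ln(0.75/0.25) = 1.0986
b = θ − logit/(a) = 0.35 − 1.0986/2.2000 = -0.1494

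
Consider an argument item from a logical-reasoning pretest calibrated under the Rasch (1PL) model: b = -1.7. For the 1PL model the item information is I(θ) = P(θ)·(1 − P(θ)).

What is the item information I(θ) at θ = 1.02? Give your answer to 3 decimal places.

0.058

P = 1/(1+e^{-2.7200}) = 0.9382
P(1−P) = 0.9382 × 0.0618 = 0.0580
I = P(1−P) = 0.05798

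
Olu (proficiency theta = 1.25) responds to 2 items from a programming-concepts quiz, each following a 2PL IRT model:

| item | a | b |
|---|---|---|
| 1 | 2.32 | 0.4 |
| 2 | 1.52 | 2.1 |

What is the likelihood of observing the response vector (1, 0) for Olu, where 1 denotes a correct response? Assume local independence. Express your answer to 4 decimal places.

P(theta) = 1 / (1 + exp(−a(theta − b)))
P_1 = 1/(1+e^{-1.9720}) = 0.8778
P_2 = 1/(1+e^{1.2920}) = 0.2155
L = P_1 × (1−P_2) = 0.8778 × 0.7845 = 0.68864

0.6886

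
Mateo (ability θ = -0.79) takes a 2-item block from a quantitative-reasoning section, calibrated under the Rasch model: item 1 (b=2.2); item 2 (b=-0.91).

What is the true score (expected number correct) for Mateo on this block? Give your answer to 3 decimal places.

P(θ) = 1 / (1 + exp(−(θ − b)))
P_1 = 1/(1+e^{2.9900}) = 0.0479
P_2 = 1/(1+e^{-0.1200}) = 0.5300
E[score] = 0.0479 + 0.5300 = 0.5778

0.578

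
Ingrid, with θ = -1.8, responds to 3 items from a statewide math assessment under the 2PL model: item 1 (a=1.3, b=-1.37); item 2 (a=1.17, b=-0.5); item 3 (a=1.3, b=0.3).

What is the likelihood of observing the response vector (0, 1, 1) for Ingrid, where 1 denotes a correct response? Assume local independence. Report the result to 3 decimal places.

P(θ) = 1 / (1 + exp(−a(θ − b)))
P_1 = 1/(1+e^{0.5590}) = 0.3638
P_2 = 1/(1+e^{1.5210}) = 0.1793
P_3 = 1/(1+e^{2.7300}) = 0.0612
L = (1−P_1) × P_2 × P_3 = 0.6362 × 0.1793 × 0.0612 = 0.00698

0.007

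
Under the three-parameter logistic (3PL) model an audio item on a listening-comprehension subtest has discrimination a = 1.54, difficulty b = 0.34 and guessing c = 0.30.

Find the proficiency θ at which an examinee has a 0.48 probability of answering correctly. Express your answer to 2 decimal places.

P(θ) = c + (1 − c) · 1 / (1 + exp(−a(θ − b)))
Remove guessing floor: (0.48 − 0.30)/(1 − 0.30) = 0.2571
logit = ln(0.2571/0.7429) = -1.0609
θ = b + logit/(a) = 0.34 + (-1.0609)/1.5400 = -0.3489

-0.35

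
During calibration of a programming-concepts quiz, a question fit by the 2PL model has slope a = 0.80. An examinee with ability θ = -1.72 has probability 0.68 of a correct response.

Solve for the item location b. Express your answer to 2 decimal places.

P(θ) = 1 / (1 + exp(−a(θ − b)))
logit(0.68) = ln(0.68/0.32) = 0.7538
b = θ − logit/(a) = -1.72 − 0.7538/0.8000 = -2.6622

-2.66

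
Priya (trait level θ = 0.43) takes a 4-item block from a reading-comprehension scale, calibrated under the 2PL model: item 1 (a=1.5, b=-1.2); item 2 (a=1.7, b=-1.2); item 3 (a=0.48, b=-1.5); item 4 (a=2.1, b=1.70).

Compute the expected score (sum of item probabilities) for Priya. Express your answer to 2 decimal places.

P(θ) = 1 / (1 + exp(−a(θ − b)))
P_1 = 1/(1+e^{-2.4450}) = 0.9202
P_2 = 1/(1+e^{-2.7710}) = 0.9411
P_3 = 1/(1+e^{-0.9264}) = 0.7163
P_4 = 1/(1+e^{2.6670}) = 0.0649
E[score] = 0.9202 + 0.9411 + 0.7163 + 0.0649 = 2.6426

2.64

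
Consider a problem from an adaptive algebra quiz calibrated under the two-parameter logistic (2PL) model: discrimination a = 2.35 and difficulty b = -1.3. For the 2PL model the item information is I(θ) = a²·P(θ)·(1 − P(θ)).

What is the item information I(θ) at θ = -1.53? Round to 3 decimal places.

1.285

P = 1/(1+e^{0.5405}) = 0.3681
P(1−P) = 0.3681 × 0.6319 = 0.2326
I = a² × P(1−P) = 2.35² × 0.2326 = 1.28450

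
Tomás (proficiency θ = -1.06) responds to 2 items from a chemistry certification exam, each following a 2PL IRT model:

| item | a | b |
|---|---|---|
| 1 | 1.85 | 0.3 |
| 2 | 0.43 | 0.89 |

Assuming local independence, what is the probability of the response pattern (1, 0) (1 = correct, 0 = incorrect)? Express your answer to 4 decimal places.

P(θ) = 1 / (1 + exp(−a(θ − b)))
P_1 = 1/(1+e^{2.5160}) = 0.0747
P_2 = 1/(1+e^{0.8385}) = 0.3019
L = P_1 × (1−P_2) = 0.0747 × 0.6981 = 0.05218

0.0522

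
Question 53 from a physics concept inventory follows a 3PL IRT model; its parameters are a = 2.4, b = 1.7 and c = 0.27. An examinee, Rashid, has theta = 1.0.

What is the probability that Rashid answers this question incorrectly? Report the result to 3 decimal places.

0.615

P(theta) = c + (1 − c) · 1 / (1 + exp(−a(theta − b)))
Exponent: 2.4 × (1.0 − 1.7) = -1.6800
1/(1 + e^{1.6800}) = 0.1571
P = 0.27 + 0.73 × 0.1571 = 0.3847
P(incorrect) = 1 − 0.3847 = 0.6153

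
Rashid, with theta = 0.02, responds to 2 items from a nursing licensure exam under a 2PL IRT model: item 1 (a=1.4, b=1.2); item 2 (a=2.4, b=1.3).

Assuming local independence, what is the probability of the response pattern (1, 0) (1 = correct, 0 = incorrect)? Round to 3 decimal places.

P(theta) = 1 / (1 + exp(−a(theta − b)))
P_1 = 1/(1+e^{1.6520}) = 0.1608
P_2 = 1/(1+e^{3.0720}) = 0.0443
L = P_1 × (1−P_2) = 0.1608 × 0.9557 = 0.15372

0.154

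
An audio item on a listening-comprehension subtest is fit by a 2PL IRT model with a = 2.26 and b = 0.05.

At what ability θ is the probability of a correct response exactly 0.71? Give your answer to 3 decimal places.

0.446

P(θ) = 1 / (1 + exp(−a(θ − b)))
logit = ln(0.7100/0.2900) = 0.8954
θ = b + logit/(a) = 0.05 + 0.8954/2.2600 = 0.4462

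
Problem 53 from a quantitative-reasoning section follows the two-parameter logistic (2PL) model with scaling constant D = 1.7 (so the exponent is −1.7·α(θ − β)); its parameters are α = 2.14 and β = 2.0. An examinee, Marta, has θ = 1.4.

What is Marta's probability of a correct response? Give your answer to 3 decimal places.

P(θ) = 1 / (1 + exp(−D·α(θ − β)))
Exponent: 1.7 × 2.14 × (1.4 − 2.0) = -2.1828
1/(1 + e^{2.1828}) = 0.1013
P = 0.1013

0.101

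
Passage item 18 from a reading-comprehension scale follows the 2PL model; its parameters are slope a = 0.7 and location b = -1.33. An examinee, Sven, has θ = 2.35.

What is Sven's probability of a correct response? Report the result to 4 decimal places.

P(θ) = 1 / (1 + exp(−a(θ − b)))
Exponent: 0.7 × (2.35 − (-1.33)) = 2.5760
1/(1 + e^{-2.5760}) = 0.9293

0.9293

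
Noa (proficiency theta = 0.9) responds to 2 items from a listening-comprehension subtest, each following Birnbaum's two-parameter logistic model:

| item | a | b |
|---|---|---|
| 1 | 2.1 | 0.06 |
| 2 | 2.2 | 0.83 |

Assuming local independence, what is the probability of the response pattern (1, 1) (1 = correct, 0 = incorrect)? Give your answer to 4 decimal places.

P(theta) = 1 / (1 + exp(−a(theta − b)))
P_1 = 1/(1+e^{-1.7640}) = 0.8537
P_2 = 1/(1+e^{-0.1540}) = 0.5384
L = P_1 × P_2 = 0.8537 × 0.5384 = 0.45966

0.4597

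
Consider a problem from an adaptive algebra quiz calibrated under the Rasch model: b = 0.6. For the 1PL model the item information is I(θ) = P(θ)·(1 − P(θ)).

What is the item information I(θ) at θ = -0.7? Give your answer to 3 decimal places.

P = 1/(1+e^{1.3000}) = 0.2142
P(1−P) = 0.2142 × 0.7858 = 0.1683
I = P(1−P) = 0.16830

0.168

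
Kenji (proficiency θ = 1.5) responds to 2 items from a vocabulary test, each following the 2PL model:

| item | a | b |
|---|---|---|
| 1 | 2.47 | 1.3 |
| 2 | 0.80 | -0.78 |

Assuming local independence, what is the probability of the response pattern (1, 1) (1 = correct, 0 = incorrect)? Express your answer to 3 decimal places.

0.535

P(θ) = 1 / (1 + exp(−a(θ − b)))
P_1 = 1/(1+e^{-0.4940}) = 0.6210
P_2 = 1/(1+e^{-1.8240}) = 0.8610
L = P_1 × P_2 = 0.6210 × 0.8610 = 0.53475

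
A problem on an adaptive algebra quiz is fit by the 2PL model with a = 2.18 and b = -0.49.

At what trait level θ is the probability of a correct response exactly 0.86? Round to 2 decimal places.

0.34

P(θ) = 1 / (1 + exp(−a(θ − b)))
logit = ln(0.8600/0.1400) = 1.8153
θ = b + logit/(a) = -0.49 + 1.8153/2.1800 = 0.3427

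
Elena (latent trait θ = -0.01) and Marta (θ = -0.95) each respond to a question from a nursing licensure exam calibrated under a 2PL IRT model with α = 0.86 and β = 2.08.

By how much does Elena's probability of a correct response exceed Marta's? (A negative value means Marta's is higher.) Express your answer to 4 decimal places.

0.0734

P(θ) = 1 / (1 + exp(−α(θ − β)))
P(Elena) = 0.1422  [exponent -1.7974]
P(Marta) = 0.0688  [exponent -2.6058]
Difference = 0.1422 − 0.0688 = 0.0734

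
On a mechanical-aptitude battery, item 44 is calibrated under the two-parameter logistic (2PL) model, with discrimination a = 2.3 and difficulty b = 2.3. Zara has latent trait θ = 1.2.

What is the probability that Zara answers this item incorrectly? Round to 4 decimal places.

P(θ) = 1 / (1 + exp(−a(θ − b)))
Exponent: 2.3 × (1.2 − 2.3) = -2.5300
1/(1 + e^{2.5300}) = 0.0738
P(incorrect) = 1 − 0.0738 = 0.9262

0.9262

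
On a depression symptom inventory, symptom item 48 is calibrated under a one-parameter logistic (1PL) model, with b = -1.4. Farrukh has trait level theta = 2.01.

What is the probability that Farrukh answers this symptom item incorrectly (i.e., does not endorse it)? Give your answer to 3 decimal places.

P(theta) = 1 / (1 + exp(−(theta − b)))
Exponent: (2.01 − (-1.4)) = 3.4100
1/(1 + e^{-3.4100}) = 0.9680
P = 0.9680
P(incorrect) = 1 − 0.9680 = 0.0320

0.032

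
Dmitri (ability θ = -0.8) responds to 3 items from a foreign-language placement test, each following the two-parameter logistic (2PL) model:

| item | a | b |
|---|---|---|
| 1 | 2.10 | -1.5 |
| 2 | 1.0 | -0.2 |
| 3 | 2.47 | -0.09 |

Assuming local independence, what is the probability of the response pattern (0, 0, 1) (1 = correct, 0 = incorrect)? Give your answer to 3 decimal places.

P(θ) = 1 / (1 + exp(−a(θ − b)))
P_1 = 1/(1+e^{-1.4700}) = 0.8131
P_2 = 1/(1+e^{0.6000}) = 0.3543
P_3 = 1/(1+e^{1.7537}) = 0.1476
L = (1−P_1) × (1−P_2) × P_3 = 0.1869 × 0.6457 × 0.1476 = 0.01781

0.018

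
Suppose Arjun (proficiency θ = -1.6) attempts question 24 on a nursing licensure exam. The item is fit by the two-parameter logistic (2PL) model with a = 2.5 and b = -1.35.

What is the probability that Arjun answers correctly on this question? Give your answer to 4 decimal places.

0.3486

P(θ) = 1 / (1 + exp(−a(θ − b)))
Exponent: 2.5 × (-1.6 − (-1.35)) = -0.6250
1/(1 + e^{0.6250}) = 0.3486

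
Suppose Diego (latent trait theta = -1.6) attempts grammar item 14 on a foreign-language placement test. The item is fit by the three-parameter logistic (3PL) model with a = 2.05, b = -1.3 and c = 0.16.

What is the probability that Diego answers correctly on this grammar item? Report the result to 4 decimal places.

P(theta) = c + (1 − c) · 1 / (1 + exp(−a(theta − b)))
Exponent: 2.05 × (-1.6 − (-1.3)) = -0.6150
1/(1 + e^{0.6150}) = 0.3509
P = 0.16 + 0.84 × 0.3509 = 0.4548

0.4548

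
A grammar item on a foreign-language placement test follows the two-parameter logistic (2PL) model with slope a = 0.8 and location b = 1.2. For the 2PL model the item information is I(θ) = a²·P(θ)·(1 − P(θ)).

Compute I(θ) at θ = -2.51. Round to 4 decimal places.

P = 1/(1+e^{2.9680}) = 0.0489
P(1−P) = 0.0489 × 0.9511 = 0.0465
I = a² × P(1−P) = 0.8² × 0.0465 = 0.02976

0.0298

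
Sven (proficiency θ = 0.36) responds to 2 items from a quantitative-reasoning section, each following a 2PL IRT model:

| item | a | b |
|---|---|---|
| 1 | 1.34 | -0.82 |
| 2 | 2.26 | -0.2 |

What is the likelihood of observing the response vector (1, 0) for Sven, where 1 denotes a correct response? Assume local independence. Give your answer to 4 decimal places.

P(θ) = 1 / (1 + exp(−a(θ − b)))
P_1 = 1/(1+e^{-1.5812}) = 0.8294
P_2 = 1/(1+e^{-1.2656}) = 0.7800
L = P_1 × (1−P_2) = 0.8294 × 0.2200 = 0.18247

0.1825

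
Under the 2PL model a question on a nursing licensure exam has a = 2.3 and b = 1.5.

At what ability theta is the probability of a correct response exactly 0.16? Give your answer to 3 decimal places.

P(theta) = 1 / (1 + exp(−a(theta − b)))
logit = ln(0.1600/0.8400) = -1.6582
theta = b + logit/(a) = 1.5 + (-1.6582)/2.3000 = 0.7790

0.779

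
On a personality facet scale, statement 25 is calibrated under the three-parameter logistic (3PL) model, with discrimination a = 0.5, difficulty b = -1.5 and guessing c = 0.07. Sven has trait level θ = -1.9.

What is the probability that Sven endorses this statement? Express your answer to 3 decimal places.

0.489

P(θ) = c + (1 − c) · 1 / (1 + exp(−a(θ − b)))
Exponent: 0.5 × (-1.9 − (-1.5)) = -0.2000
1/(1 + e^{0.2000}) = 0.4502
P = 0.07 + 0.93 × 0.4502 = 0.4887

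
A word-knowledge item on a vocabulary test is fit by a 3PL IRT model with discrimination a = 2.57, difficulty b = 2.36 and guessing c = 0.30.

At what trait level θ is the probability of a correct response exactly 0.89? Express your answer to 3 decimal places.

3.014

P(θ) = c + (1 − c) · 1 / (1 + exp(−a(θ − b)))
Remove guessing floor: (0.89 − 0.30)/(1 − 0.30) = 0.8429
logit = ln(0.8429/0.1571) = 1.6796
θ = b + logit/(a) = 2.36 + 1.6796/2.5700 = 3.0136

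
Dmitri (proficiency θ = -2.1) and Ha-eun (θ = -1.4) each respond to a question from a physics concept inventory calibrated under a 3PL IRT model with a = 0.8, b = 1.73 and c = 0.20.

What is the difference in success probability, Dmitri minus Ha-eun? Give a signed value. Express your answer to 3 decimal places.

P(θ) = c + (1 − c) · 1 / (1 + exp(−a(θ − b)))
P(Dmitri) = 0.2357  [exponent -3.0640]
P(Ha-eun) = 0.2605  [exponent -2.5040]
Difference = 0.2357 − 0.2605 = -0.0248

-0.025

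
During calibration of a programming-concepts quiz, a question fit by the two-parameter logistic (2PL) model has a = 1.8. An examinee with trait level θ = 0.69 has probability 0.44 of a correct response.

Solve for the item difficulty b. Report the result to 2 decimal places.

0.82

P(θ) = 1 / (1 + exp(−a(θ − b)))
logit(0.44) = ln(0.44/0.56) = -0.2412
b = θ − logit/(a) = 0.69 − (-0.2412)/1.8000 = 0.8240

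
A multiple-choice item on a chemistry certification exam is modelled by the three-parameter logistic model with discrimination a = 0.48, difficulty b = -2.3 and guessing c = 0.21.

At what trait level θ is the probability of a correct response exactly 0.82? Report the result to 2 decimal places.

0.24

P(θ) = c + (1 − c) · 1 / (1 + exp(−a(θ − b)))
Remove guessing floor: (0.82 − 0.21)/(1 − 0.21) = 0.7722
logit = ln(0.7722/0.2278) = 1.2205
θ = b + logit/(a) = -2.3 + 1.2205/0.4800 = 0.2427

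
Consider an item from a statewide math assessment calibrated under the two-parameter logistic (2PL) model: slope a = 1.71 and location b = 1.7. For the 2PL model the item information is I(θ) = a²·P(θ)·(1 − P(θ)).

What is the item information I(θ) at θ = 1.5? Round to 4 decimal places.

P = 1/(1+e^{0.3420}) = 0.4153
P(1−P) = 0.4153 × 0.5847 = 0.2428
I = a² × P(1−P) = 1.71² × 0.2428 = 0.71006

0.7101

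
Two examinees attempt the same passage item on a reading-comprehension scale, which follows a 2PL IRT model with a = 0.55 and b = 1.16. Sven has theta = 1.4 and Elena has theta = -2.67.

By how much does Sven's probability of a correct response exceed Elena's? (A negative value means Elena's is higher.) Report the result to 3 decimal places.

P(theta) = 1 / (1 + exp(−a(theta − b)))
P(Sven) = 0.5330  [exponent 0.1320]
P(Elena) = 0.1085  [exponent -2.1065]
Difference = 0.5330 − 0.1085 = 0.4245

0.424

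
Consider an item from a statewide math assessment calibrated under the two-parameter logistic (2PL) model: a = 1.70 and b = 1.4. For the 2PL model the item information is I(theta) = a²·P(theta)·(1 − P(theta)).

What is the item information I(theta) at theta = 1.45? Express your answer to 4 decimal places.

P = 1/(1+e^{-0.0850}) = 0.5212
P(1−P) = 0.5212 × 0.4788 = 0.2495
I = a² × P(1−P) = 1.70² × 0.2495 = 0.72120

0.7212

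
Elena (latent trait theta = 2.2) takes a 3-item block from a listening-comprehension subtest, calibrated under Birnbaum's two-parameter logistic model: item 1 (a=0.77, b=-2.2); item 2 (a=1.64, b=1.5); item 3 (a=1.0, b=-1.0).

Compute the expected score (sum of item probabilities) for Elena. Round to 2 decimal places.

2.69

P(theta) = 1 / (1 + exp(−a(theta − b)))
P_1 = 1/(1+e^{-3.3880}) = 0.9673
P_2 = 1/(1+e^{-1.1480}) = 0.7591
P_3 = 1/(1+e^{-3.2000}) = 0.9608
E[score] = 0.9673 + 0.7591 + 0.9608 = 2.6873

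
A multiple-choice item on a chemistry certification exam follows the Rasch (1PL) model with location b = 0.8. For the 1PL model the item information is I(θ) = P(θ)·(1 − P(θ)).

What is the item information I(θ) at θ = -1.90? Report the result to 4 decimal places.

P = 1/(1+e^{2.7000}) = 0.0630
P(1−P) = 0.0630 × 0.9370 = 0.0590
I = P(1−P) = 0.05901

0.0590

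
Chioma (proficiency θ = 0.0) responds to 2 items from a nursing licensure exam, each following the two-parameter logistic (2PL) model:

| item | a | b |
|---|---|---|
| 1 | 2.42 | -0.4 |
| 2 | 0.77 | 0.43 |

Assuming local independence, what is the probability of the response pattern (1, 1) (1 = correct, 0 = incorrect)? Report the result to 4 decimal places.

P(θ) = 1 / (1 + exp(−a(θ − b)))
P_1 = 1/(1+e^{-0.9680}) = 0.7247
P_2 = 1/(1+e^{0.3311}) = 0.4180
L = P_1 × P_2 = 0.7247 × 0.4180 = 0.30291

0.3029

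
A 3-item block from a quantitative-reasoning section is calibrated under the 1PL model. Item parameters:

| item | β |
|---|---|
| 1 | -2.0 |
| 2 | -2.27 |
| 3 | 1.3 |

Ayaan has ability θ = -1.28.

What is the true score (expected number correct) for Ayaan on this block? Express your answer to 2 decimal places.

1.47

P(θ) = 1 / (1 + exp(−(θ − β)))
P_1 = 1/(1+e^{-0.7200}) = 0.6726
P_2 = 1/(1+e^{-0.9900}) = 0.7291
P_3 = 1/(1+e^{2.5800}) = 0.0704
E[score] = 0.6726 + 0.7291 + 0.0704 = 1.4721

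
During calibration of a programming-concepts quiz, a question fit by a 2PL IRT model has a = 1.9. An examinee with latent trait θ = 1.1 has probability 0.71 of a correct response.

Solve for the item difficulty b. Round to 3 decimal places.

0.629

P(θ) = 1 / (1 + exp(−a(θ − b)))
logit(0.71) = ln(0.71/0.29) = 0.8954
b = θ − logit/(a) = 1.1 − 0.8954/1.9000 = 0.6287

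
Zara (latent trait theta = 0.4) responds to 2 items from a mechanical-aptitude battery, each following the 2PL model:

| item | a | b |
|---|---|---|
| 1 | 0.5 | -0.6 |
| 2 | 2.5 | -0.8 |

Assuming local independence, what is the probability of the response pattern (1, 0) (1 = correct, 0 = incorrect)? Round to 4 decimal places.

0.0295

P(theta) = 1 / (1 + exp(−a(theta − b)))
P_1 = 1/(1+e^{-0.5000}) = 0.6225
P_2 = 1/(1+e^{-3.0000}) = 0.9526
L = P_1 × (1−P_2) = 0.6225 × 0.0474 = 0.02952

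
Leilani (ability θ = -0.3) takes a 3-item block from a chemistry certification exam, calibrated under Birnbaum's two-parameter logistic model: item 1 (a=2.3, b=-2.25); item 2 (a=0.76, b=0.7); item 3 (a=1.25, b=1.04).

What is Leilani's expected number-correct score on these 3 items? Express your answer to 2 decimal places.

P(θ) = 1 / (1 + exp(−a(θ − b)))
P_1 = 1/(1+e^{-4.4850}) = 0.9888
P_2 = 1/(1+e^{0.7600}) = 0.3186
P_3 = 1/(1+e^{1.6750}) = 0.1578
E[score] = 0.9888 + 0.3186 + 0.1578 = 1.4653

1.47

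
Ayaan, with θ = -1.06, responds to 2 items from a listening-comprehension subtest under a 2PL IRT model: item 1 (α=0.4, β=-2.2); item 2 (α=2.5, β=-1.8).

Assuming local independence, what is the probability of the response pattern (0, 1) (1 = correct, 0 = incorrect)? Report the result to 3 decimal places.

0.335

P(θ) = 1 / (1 + exp(−α(θ − β)))
P_1 = 1/(1+e^{-0.4560}) = 0.6121
P_2 = 1/(1+e^{-1.8500}) = 0.8641
L = (1−P_1) × P_2 = 0.3879 × 0.8641 = 0.33523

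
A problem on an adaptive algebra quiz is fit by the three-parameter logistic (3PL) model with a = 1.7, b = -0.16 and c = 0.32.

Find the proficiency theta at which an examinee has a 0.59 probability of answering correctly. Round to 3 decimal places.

-0.406

P(theta) = c + (1 − c) · 1 / (1 + exp(−a(theta − b)))
Remove guessing floor: (0.59 − 0.32)/(1 − 0.32) = 0.3971
logit = ln(0.3971/0.6029) = -0.4177
theta = b + logit/(a) = -0.16 + (-0.4177)/1.7000 = -0.4057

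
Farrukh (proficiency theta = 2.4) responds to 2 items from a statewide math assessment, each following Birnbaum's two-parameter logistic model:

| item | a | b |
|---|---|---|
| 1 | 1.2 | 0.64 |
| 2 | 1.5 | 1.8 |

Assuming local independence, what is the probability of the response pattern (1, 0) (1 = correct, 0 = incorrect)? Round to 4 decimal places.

P(theta) = 1 / (1 + exp(−a(theta − b)))
P_1 = 1/(1+e^{-2.1120}) = 0.8921
P_2 = 1/(1+e^{-0.9000}) = 0.7109
L = P_1 × (1−P_2) = 0.8921 × 0.2891 = 0.25785

0.2579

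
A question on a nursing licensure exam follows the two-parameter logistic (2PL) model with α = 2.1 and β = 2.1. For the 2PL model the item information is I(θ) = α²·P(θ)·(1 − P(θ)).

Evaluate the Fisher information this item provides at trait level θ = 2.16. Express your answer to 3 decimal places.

1.098

P = 1/(1+e^{-0.1260}) = 0.5315
P(1−P) = 0.5315 × 0.4685 = 0.2490
I = α² × P(1−P) = 2.1² × 0.2490 = 1.09814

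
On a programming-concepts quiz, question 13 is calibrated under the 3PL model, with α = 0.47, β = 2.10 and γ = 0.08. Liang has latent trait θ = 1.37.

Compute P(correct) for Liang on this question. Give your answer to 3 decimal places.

0.462

P(θ) = γ + (1 − γ) · 1 / (1 + exp(−α(θ − β)))
Exponent: 0.47 × (1.37 − 2.10) = -0.3431
1/(1 + e^{0.3431}) = 0.4151
P = 0.08 + 0.92 × 0.4151 = 0.4619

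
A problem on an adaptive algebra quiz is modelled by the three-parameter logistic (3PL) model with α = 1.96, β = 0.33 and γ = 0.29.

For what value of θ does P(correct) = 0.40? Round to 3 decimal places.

-0.536

P(θ) = γ + (1 − γ) · 1 / (1 + exp(−α(θ − β)))
Remove guessing floor: (0.40 − 0.29)/(1 − 0.29) = 0.1549
logit = ln(0.1549/0.8451) = -1.6964
θ = β + logit/(α) = 0.33 + (-1.6964)/1.9600 = -0.5355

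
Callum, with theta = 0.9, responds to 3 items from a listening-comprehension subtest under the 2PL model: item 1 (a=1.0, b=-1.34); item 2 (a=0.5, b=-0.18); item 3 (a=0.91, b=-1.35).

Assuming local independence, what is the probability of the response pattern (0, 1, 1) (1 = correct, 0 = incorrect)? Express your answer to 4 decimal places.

P(theta) = 1 / (1 + exp(−a(theta − b)))
P_1 = 1/(1+e^{-2.2400}) = 0.9038
P_2 = 1/(1+e^{-0.5400}) = 0.6318
P_3 = 1/(1+e^{-2.0475}) = 0.8857
L = (1−P_1) × P_2 × P_3 = 0.0962 × 0.6318 × 0.8857 = 0.05384

0.0538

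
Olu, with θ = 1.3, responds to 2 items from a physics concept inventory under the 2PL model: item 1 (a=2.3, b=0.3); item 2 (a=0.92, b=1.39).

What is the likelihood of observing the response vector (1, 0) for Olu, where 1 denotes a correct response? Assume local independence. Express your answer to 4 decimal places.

0.4732

P(θ) = 1 / (1 + exp(−a(θ − b)))
P_1 = 1/(1+e^{-2.3000}) = 0.9089
P_2 = 1/(1+e^{0.0828}) = 0.4793
L = P_1 × (1−P_2) = 0.9089 × 0.5207 = 0.47324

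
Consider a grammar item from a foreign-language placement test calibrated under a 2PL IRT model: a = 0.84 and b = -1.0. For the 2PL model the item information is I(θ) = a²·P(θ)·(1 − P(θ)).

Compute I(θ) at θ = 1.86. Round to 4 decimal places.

0.0537

P = 1/(1+e^{-2.4024}) = 0.9170
P(1−P) = 0.9170 × 0.0830 = 0.0761
I = a² × P(1−P) = 0.84² × 0.0761 = 0.05370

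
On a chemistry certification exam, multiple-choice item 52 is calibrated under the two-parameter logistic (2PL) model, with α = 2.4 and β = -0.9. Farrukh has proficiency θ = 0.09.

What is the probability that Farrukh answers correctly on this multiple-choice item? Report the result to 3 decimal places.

P(θ) = 1 / (1 + exp(−α(θ − β)))
Exponent: 2.4 × (0.09 − (-0.9)) = 2.3760
1/(1 + e^{-2.3760}) = 0.9150

0.915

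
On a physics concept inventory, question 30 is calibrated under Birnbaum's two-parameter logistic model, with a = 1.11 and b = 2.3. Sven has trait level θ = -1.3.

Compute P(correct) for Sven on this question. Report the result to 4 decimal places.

0.0181

P(θ) = 1 / (1 + exp(−a(θ − b)))
Exponent: 1.11 × (-1.3 − 2.3) = -3.9960
1/(1 + e^{3.9960}) = 0.0181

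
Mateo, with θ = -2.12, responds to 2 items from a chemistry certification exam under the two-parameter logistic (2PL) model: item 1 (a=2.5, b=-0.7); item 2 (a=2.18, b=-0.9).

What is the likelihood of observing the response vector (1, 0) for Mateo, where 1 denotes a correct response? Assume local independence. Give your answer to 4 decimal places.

0.0261

P(θ) = 1 / (1 + exp(−a(θ − b)))
P_1 = 1/(1+e^{3.5500}) = 0.0279
P_2 = 1/(1+e^{2.6596}) = 0.0654
L = P_1 × (1−P_2) = 0.0279 × 0.9346 = 0.02610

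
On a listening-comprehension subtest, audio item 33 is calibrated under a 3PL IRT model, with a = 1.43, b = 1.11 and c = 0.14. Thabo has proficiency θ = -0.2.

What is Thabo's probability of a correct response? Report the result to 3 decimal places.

P(θ) = c + (1 − c) · 1 / (1 + exp(−a(θ − b)))
Exponent: 1.43 × (-0.2 − 1.11) = -1.8733
1/(1 + e^{1.8733}) = 0.1332
P = 0.14 + 0.86 × 0.1332 = 0.2545

0.255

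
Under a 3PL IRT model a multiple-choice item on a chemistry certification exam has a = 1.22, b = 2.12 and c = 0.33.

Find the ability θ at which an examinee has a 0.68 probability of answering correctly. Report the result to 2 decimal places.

P(θ) = c + (1 − c) · 1 / (1 + exp(−a(θ − b)))
Remove guessing floor: (0.68 − 0.33)/(1 − 0.33) = 0.5224
logit = ln(0.5224/0.4776) = 0.0896
θ = b + logit/(a) = 2.12 + 0.0896/1.2200 = 2.1935

2.19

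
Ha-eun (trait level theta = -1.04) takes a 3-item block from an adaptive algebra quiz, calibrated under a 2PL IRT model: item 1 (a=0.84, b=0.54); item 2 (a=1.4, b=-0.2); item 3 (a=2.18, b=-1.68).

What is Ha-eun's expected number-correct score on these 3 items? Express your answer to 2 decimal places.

P(theta) = 1 / (1 + exp(−a(theta − b)))
P_1 = 1/(1+e^{1.3272}) = 0.2096
P_2 = 1/(1+e^{1.1760}) = 0.2358
P_3 = 1/(1+e^{-1.3952}) = 0.8014
E[score] = 0.2096 + 0.2358 + 0.8014 = 1.2468

1.25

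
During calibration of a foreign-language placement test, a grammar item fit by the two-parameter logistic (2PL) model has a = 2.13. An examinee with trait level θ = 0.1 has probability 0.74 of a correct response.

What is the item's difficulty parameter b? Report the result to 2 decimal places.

P(θ) = 1 / (1 + exp(−a(θ − b)))
logit(0.74) = ln(0.74/0.26) = 1.0460
b = θ − logit/(a) = 0.1 − 1.0460/2.1300 = -0.3911

-0.39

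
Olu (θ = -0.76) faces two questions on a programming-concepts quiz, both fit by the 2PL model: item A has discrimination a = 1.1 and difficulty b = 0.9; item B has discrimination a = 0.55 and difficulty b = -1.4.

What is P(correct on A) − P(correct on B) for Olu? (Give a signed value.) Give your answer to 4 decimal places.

P(θ) = 1 / (1 + exp(−a(θ − b)))
P_A = 0.1387
P_B = 0.5871
P_A − P_B = -0.4484

-0.4484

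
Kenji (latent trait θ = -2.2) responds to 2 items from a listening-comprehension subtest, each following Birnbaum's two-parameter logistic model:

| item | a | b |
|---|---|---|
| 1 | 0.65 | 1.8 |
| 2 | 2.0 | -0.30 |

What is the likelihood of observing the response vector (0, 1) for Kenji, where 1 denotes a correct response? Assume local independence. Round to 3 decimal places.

P(θ) = 1 / (1 + exp(−a(θ − b)))
P_1 = 1/(1+e^{2.6000}) = 0.0691
P_2 = 1/(1+e^{3.8000}) = 0.0219
L = (1−P_1) × P_2 = 0.9309 × 0.0219 = 0.02037

0.020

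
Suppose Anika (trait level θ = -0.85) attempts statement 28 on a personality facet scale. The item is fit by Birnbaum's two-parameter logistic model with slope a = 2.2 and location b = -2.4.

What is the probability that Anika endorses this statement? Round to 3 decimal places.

P(θ) = 1 / (1 + exp(−a(θ − b)))
Exponent: 2.2 × (-0.85 − (-2.4)) = 3.4100
1/(1 + e^{-3.4100}) = 0.9680

0.968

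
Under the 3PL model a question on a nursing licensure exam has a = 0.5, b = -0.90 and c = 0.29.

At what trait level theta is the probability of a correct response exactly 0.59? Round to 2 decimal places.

-1.52

P(theta) = c + (1 − c) · 1 / (1 + exp(−a(theta − b)))
Remove guessing floor: (0.59 − 0.29)/(1 − 0.29) = 0.4225
logit = ln(0.4225/0.5775) = -0.3124
theta = b + logit/(a) = -0.90 + (-0.3124)/0.5000 = -1.5247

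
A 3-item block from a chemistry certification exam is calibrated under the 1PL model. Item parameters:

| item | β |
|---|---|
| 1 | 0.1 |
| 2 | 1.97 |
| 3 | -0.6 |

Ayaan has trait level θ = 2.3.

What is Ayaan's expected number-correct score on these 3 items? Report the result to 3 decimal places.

2.430

P(θ) = 1 / (1 + exp(−(θ − β)))
P_1 = 1/(1+e^{-2.2000}) = 0.9002
P_2 = 1/(1+e^{-0.3300}) = 0.5818
P_3 = 1/(1+e^{-2.9000}) = 0.9478
E[score] = 0.9002 + 0.5818 + 0.9478 = 2.4299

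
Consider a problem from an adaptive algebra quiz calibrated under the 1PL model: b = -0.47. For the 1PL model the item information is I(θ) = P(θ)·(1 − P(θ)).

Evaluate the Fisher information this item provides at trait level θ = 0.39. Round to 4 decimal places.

0.2089

P = 1/(1+e^{-0.8600}) = 0.7027
P(1−P) = 0.7027 × 0.2973 = 0.2089
I = P(1−P) = 0.20893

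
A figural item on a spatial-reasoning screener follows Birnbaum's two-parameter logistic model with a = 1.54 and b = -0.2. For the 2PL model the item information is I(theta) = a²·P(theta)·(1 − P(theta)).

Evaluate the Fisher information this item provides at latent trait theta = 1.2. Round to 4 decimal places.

0.2206

P = 1/(1+e^{-2.1560}) = 0.8962
P(1−P) = 0.8962 × 0.1038 = 0.0930
I = a² × P(1−P) = 1.54² × 0.0930 = 0.22057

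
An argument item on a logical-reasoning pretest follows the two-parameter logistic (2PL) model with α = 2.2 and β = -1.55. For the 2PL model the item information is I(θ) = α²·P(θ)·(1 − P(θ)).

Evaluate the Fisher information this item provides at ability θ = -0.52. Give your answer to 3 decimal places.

0.412

P = 1/(1+e^{-2.2660}) = 0.9060
P(1−P) = 0.9060 × 0.0940 = 0.0851
I = α² × P(1−P) = 2.2² × 0.0851 = 0.41211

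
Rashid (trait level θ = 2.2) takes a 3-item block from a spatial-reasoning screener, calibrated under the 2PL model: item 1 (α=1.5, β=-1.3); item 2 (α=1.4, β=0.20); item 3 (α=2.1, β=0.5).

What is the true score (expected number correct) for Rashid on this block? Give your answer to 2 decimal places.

P(θ) = 1 / (1 + exp(−α(θ − β)))
P_1 = 1/(1+e^{-5.2500}) = 0.9948
P_2 = 1/(1+e^{-2.8000}) = 0.9427
P_3 = 1/(1+e^{-3.5700}) = 0.9726
E[score] = 0.9948 + 0.9427 + 0.9726 = 2.9101

2.91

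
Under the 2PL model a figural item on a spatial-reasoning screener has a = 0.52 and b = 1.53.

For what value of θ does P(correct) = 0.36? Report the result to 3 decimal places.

P(θ) = 1 / (1 + exp(−a(θ − b)))
logit = ln(0.3600/0.6400) = -0.5754
θ = b + logit/(a) = 1.53 + (-0.5754)/0.5200 = 0.4235

0.424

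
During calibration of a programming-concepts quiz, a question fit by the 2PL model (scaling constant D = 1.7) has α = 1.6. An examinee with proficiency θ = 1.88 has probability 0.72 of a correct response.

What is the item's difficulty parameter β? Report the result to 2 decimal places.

P(θ) = 1 / (1 + exp(−D·α(θ − β)))
logit(0.72) = ln(0.72/0.28) = 0.9445
β = θ − logit/(1.7·α) = 1.88 − 0.9445/2.7200 = 1.5328

1.53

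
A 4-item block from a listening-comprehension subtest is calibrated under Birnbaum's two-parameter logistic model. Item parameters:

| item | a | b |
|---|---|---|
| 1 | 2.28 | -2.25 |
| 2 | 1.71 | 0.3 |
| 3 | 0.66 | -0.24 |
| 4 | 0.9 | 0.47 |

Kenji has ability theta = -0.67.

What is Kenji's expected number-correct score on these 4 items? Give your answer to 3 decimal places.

1.827

P(theta) = 1 / (1 + exp(−a(theta − b)))
P_1 = 1/(1+e^{-3.6024}) = 0.9735
P_2 = 1/(1+e^{1.6587}) = 0.1599
P_3 = 1/(1+e^{0.2838}) = 0.4295
P_4 = 1/(1+e^{1.0260}) = 0.2639
E[score] = 0.9735 + 0.1599 + 0.4295 + 0.2639 = 1.8268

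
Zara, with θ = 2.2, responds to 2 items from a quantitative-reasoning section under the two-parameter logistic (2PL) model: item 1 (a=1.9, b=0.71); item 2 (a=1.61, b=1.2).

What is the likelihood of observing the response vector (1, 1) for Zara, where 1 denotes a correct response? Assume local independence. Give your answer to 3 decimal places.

0.787

P(θ) = 1 / (1 + exp(−a(θ − b)))
P_1 = 1/(1+e^{-2.8310}) = 0.9443
P_2 = 1/(1+e^{-1.6100}) = 0.8334
L = P_1 × P_2 = 0.9443 × 0.8334 = 0.78701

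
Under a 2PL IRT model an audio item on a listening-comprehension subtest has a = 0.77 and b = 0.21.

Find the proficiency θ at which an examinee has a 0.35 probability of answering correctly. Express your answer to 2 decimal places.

-0.59

P(θ) = 1 / (1 + exp(−a(θ − b)))
logit = ln(0.3500/0.6500) = -0.6190
θ = b + logit/(a) = 0.21 + (-0.6190)/0.7700 = -0.5939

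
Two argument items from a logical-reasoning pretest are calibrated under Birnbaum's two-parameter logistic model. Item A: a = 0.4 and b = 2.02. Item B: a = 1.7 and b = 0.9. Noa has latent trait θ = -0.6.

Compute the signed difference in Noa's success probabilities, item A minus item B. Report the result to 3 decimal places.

P(θ) = 1 / (1 + exp(−a(θ − b)))
P_A = 0.2596
P_B = 0.0724
P_A − P_B = 0.1872

0.187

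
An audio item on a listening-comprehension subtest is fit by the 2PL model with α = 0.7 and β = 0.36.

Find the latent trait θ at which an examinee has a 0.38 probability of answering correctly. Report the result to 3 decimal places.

P(θ) = 1 / (1 + exp(−α(θ − β)))
logit = ln(0.3800/0.6200) = -0.4895
θ = β + logit/(α) = 0.36 + (-0.4895)/0.7000 = -0.3394

-0.339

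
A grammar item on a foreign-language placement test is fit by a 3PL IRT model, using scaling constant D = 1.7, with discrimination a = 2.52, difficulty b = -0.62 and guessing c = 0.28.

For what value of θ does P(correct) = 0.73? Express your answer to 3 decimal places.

P(θ) = c + (1 − c) · 1 / (1 + exp(−D·a(θ − b)))
Remove guessing floor: (0.73 − 0.28)/(1 − 0.28) = 0.6250
logit = ln(0.6250/0.3750) = 0.5108
θ = b + logit/(1.7·a) = -0.62 + 0.5108/4.2840 = -0.5008

-0.501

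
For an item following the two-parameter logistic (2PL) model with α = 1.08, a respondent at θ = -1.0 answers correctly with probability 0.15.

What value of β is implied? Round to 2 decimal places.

P(θ) = 1 / (1 + exp(−α(θ − β)))
logit(0.15) = ln(0.15/0.85) = -1.7346
β = θ − logit/(α) = -1.0 − (-1.7346)/1.0800 = 0.6061

0.61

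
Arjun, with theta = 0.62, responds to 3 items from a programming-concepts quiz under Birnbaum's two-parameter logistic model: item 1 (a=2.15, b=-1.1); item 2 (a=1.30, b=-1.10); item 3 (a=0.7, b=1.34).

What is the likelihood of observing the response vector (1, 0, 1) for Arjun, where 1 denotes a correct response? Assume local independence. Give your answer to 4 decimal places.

P(theta) = 1 / (1 + exp(−a(theta − b)))
P_1 = 1/(1+e^{-3.6980}) = 0.9758
P_2 = 1/(1+e^{-2.2360}) = 0.9034
P_3 = 1/(1+e^{0.5040}) = 0.3766
L = P_1 × (1−P_2) × P_3 = 0.9758 × 0.0966 × 0.3766 = 0.03549

0.0355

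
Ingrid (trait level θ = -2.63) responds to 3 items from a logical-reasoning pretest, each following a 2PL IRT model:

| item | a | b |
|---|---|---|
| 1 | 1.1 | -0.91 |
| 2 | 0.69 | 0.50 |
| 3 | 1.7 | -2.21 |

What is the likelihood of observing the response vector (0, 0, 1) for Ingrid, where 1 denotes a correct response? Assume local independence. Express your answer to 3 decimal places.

0.256

P(θ) = 1 / (1 + exp(−a(θ − b)))
P_1 = 1/(1+e^{1.8920}) = 0.1310
P_2 = 1/(1+e^{2.1597}) = 0.1034
P_3 = 1/(1+e^{0.7140}) = 0.3287
L = (1−P_1) × (1−P_2) × P_3 = 0.8690 × 0.8966 × 0.3287 = 0.25610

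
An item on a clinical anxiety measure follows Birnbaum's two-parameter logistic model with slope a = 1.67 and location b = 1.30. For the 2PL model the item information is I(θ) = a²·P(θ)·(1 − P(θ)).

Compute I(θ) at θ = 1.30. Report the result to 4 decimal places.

P = 1/(1+e^{0.0000}) = 0.5000
P(1−P) = 0.5000 × 0.5000 = 0.2500
I = a² × P(1−P) = 1.67² × 0.2500 = 0.69722

0.6972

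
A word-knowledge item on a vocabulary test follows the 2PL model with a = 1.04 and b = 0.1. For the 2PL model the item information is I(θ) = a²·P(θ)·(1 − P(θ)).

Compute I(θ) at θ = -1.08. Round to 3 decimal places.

0.190

P = 1/(1+e^{1.2272}) = 0.2267
P(1−P) = 0.2267 × 0.7733 = 0.1753
I = a² × P(1−P) = 1.04² × 0.1753 = 0.18960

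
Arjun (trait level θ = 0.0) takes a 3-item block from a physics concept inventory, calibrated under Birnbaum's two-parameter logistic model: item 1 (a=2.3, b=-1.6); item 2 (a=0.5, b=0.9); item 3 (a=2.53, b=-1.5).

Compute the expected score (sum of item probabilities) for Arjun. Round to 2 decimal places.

P(θ) = 1 / (1 + exp(−a(θ − b)))
P_1 = 1/(1+e^{-3.6800}) = 0.9754
P_2 = 1/(1+e^{0.4500}) = 0.3894
P_3 = 1/(1+e^{-3.7950}) = 0.9780
E[score] = 0.9754 + 0.3894 + 0.9780 = 2.3428

2.34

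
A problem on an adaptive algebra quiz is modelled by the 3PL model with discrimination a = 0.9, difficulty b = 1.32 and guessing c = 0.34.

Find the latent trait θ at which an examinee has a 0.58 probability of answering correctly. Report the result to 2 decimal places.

0.70

P(θ) = c + (1 − c) · 1 / (1 + exp(−a(θ − b)))
Remove guessing floor: (0.58 − 0.34)/(1 − 0.34) = 0.3636
logit = ln(0.3636/0.6364) = -0.5596
θ = b + logit/(a) = 1.32 + (-0.5596)/0.9000 = 0.6982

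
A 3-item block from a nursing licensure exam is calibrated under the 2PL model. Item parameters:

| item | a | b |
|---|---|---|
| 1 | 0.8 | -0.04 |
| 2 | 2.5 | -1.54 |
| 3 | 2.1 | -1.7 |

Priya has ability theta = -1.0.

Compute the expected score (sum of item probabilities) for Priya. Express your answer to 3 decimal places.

1.924

P(theta) = 1 / (1 + exp(−a(theta − b)))
P_1 = 1/(1+e^{0.7680}) = 0.3169
P_2 = 1/(1+e^{-1.3500}) = 0.7941
P_3 = 1/(1+e^{-1.4700}) = 0.8131
E[score] = 0.3169 + 0.7941 + 0.8131 = 1.9241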